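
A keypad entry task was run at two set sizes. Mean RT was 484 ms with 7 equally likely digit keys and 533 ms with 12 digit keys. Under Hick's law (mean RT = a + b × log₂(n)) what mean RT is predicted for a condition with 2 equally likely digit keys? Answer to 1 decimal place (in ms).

Fit slope and intercept:
  b = (533 − 484) / (log₂ 12 − log₂ 7) = 49 / (3.5850 − 2.8074) = 63.014 ms/bit
  a = 484 − 63.014 × 2.8074 = 307.098 ms
Then RT(2) = 307.098 + 63.014 × log₂ 2 = 307.098 + 63.014 × 1 ≈ 370.112 ms.

370.1 ms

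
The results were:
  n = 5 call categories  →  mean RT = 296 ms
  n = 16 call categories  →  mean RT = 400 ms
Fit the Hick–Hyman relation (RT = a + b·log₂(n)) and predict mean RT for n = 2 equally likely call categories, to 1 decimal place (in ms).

214.1 ms

Fit slope and intercept:
  b = (400 − 296) / (log₂ 16 − log₂ 5) = 104 / (4 − 2.3219) = 61.976 ms/bit
  a = 296 − 61.976 × 2.3219 = 152.096 ms
Then RT(2) = 152.096 + 61.976 × log₂ 2 = 152.096 + 61.976 × 1 ≈ 214.072 ms.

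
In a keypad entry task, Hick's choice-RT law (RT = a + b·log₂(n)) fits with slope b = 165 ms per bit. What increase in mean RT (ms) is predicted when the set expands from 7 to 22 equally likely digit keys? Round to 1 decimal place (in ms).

The intercept a cancels: ΔRT = b·(log₂ n₂ − log₂ n₁) = b·log₂(n₂/n₁).
log₂(22) − log₂(7) = 4.4594 − 2.8074 = 1.6521.
ΔRT = 165 × 1.6521 = 272.593 ms.

272.6 ms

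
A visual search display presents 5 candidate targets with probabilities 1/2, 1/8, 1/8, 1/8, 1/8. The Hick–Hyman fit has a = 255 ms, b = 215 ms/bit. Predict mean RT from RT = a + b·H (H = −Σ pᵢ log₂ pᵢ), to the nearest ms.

Each term −pᵢ log₂ pᵢ: 0.5·1 + 0.125·3 + 0.125·3 + 0.125·3 + 0.125·3; summed, H = 2.000 bits.
Mean RT = a + bH = 255 + 215·2.000 = 685.00 ms.

685 ms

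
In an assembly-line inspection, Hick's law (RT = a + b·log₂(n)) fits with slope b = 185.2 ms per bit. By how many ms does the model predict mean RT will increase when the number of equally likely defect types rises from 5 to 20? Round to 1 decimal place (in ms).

Only the slope matters, since a is common to both: ΔRT = b·log₂(n₂/n₁).
log₂(20) − log₂(5) = log₂(20/5) = log₂(4) = 2.
ΔRT = 185.2 × 2.0000 = 370.400 ms.

370.4 ms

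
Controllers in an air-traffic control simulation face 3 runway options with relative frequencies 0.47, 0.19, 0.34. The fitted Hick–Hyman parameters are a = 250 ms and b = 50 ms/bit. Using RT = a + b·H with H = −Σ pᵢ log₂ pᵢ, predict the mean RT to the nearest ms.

H = 0.47·log₂(1/0.47) + 0.19·log₂(1/0.19) + 0.34·log₂(1/0.34) = 1.4964 bits.
RT = 250 + 50 × 1.4964 = 324.82 ms.

325 ms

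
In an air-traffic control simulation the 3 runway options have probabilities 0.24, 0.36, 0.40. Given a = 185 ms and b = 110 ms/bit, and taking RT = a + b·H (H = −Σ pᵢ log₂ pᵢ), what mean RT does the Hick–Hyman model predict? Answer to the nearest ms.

356 ms

H = 0.24·log₂(1/0.24) + 0.36·log₂(1/0.36) + 0.40·log₂(1/0.40) = 1.5535 bits.
RT = 185 + 110 × 1.5535 = 355.89 ms.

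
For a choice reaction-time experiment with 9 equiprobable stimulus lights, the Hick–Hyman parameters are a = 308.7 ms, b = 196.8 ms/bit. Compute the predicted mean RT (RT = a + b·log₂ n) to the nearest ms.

log₂(9) = 3.1699 bits, so RT = 308.7 + 196.8 × 3.1699 ≈ 932.541 ms.

933 ms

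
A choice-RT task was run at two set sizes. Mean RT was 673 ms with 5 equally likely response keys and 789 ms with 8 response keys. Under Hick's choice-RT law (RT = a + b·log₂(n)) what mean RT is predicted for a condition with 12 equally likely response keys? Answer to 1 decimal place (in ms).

889.1 ms

With log₂ n on the abscissa the relation is linear; from the two conditions:
  b = (789 − 673) / (log₂ 8 − log₂ 5) = 116 / (3 − 2.3219) = 171.073 ms/bit
  a = 673 − 171.073 × 2.3219 = 275.780 ms
Then RT(12) = 275.780 + 171.073 × log₂ 12 = 275.780 + 171.073 × 3.5850 ≈ 889.071 ms.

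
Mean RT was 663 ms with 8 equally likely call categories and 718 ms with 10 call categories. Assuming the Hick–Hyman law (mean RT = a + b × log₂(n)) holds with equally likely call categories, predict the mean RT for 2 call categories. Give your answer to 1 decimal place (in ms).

321.3 ms

Fit slope and intercept:
  b = (718 − 663) / (log₂ 10 − log₂ 8) = 55 / (3.3219 − 3) = 170.846 ms/bit
  a = 663 − 170.846 × 3 = 150.463 ms
Then RT(2) = 150.463 + 170.846 × log₂ 2 = 150.463 + 170.846 × 1 ≈ 321.309 ms.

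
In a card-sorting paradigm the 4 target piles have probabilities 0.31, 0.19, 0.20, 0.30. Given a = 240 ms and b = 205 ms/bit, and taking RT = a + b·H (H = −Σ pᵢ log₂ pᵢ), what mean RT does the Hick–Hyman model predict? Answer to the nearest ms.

643 ms

Entropy contributions −pᵢ log₂ pᵢ: 0.5238, 0.4552, 0.4644, 0.5211; sum H = 1.9645 bits.
RT = a + bH = 240 + 205·1.9645 = 642.72 ms.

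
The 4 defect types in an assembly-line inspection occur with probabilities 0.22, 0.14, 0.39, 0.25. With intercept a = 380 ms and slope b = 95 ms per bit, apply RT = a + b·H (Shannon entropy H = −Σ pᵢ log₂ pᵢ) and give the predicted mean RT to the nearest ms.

561 ms

Entropy contributions −pᵢ log₂ pᵢ: 0.4806, 0.3971, 0.5298, 0.5000; sum H = 1.9075 bits.
RT = a + bH = 380 + 95·1.9075 = 561.21 ms.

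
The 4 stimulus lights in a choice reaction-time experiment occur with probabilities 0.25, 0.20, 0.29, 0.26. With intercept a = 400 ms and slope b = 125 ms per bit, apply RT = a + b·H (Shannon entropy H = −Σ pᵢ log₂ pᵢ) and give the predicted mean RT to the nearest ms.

648 ms

H = 0.25·log₂(1/0.25) + 0.20·log₂(1/0.20) + 0.29·log₂(1/0.29) + 0.26·log₂(1/0.26) = 1.9876 bits.
RT = 400 + 125 × 1.9876 = 648.45 ms.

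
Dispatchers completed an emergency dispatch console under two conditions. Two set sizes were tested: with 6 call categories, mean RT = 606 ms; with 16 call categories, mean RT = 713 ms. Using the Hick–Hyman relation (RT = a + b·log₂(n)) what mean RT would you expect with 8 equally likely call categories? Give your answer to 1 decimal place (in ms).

637.4 ms

Fit slope and intercept:
  b = (713 − 606) / (log₂ 16 − log₂ 6) = 107 / (4 − 2.5850) = 75.616 ms/bit
  a = 606 − 75.616 × 2.5850 = 410.535 ms
Then RT(8) = 410.535 + 75.616 × log₂ 8 = 410.535 + 75.616 × 3 ≈ 637.384 ms.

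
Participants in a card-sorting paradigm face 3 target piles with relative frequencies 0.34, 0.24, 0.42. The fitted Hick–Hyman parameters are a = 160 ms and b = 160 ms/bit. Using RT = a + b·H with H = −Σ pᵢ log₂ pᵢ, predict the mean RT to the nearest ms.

408 ms

Entropy contributions −pᵢ log₂ pᵢ: 0.5292, 0.4941, 0.5256; sum H = 1.5490 bits.
RT = a + bH = 160 + 160·1.5490 = 407.83 ms.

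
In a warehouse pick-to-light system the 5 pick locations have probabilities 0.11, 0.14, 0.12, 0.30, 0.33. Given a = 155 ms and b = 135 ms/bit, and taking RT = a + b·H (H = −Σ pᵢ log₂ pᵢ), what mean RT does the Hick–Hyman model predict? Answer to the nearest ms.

Entropy contributions −pᵢ log₂ pᵢ: 0.3503, 0.3971, 0.3671, 0.5211, 0.5278; sum H = 2.1634 bits.
RT = a + bH = 155 + 135·2.1634 = 447.06 ms.

447 ms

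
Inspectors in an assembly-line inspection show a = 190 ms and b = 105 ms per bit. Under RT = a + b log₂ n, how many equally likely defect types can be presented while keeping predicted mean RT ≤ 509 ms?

8

Set 190 + 105·log₂ n ≤ 509 → log₂ n ≤ (509 − 190)/105 = 3.0381.
So n ≤ 2^3.0381 = 8.214; the largest integer n is 8.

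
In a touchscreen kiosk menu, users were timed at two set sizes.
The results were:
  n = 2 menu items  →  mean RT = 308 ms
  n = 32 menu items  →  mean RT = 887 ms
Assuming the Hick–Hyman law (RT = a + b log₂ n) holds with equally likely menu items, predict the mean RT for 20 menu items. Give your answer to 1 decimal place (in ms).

788.8 ms

Fit slope and intercept:
  b = (887 − 308) / (log₂ 32 − log₂ 2) = 579 / (5 − 1) = 144.750 ms/bit
  a = 308 − 144.750 × 1 = 163.250 ms
Then RT(20) = 163.250 + 144.750 × log₂ 20 = 163.250 + 144.750 × 4.3219 ≈ 788.849 ms.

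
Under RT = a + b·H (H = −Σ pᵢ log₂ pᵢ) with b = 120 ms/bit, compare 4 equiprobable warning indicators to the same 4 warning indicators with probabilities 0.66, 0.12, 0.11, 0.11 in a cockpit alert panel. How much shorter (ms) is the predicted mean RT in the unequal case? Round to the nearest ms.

64 ms

The RT saving is b·ΔH. Equiprobable H₀ = log₂(4) = 2.0000 bits; with the given probabilities H = 1.4633 bits.
b·(H₀ − H) = 120 × (2.0000 − 1.4633) = 64.41 ms.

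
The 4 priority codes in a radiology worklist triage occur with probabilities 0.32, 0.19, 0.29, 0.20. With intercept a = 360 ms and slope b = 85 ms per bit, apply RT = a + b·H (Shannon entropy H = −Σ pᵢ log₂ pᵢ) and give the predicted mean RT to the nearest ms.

H = 0.32·log₂(1/0.32) + 0.19·log₂(1/0.19) + 0.29·log₂(1/0.29) + 0.20·log₂(1/0.20) = 1.9635 bits.
RT = 360 + 85 × 1.9635 = 526.90 ms.

527 ms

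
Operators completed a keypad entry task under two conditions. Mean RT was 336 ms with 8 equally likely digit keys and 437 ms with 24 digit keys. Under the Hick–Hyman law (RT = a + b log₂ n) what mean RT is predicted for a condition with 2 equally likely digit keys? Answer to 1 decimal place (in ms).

208.6 ms

Fit slope and intercept:
  b = (437 − 336) / (log₂ 24 − log₂ 8) = 101 / (4.5850 − 3) = 63.724 ms/bit
  a = 336 − 63.724 × 3 = 144.828 ms
Then RT(2) = 144.828 + 63.724 × log₂ 2 = 144.828 + 63.724 × 1 ≈ 208.552 ms.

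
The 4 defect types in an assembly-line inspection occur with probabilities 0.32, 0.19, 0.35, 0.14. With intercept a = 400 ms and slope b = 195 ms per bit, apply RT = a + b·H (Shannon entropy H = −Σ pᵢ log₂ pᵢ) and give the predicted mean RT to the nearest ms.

Entropy contributions −pᵢ log₂ pᵢ: 0.5260, 0.4552, 0.5301, 0.3971; sum H = 1.9085 bits.
RT = a + bH = 400 + 195·1.9085 = 772.15 ms.

772 ms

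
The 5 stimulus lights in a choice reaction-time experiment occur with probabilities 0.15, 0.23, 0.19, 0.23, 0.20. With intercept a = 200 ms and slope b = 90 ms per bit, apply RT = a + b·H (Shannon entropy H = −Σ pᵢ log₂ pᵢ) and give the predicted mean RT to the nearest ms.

H = 0.15·log₂(1/0.15) + 0.23·log₂(1/0.23) + 0.19·log₂(1/0.19) + 0.23·log₂(1/0.23) + 0.20·log₂(1/0.20) = 2.3055 bits.
RT = 200 + 90 × 2.3055 = 407.49 ms.

407 ms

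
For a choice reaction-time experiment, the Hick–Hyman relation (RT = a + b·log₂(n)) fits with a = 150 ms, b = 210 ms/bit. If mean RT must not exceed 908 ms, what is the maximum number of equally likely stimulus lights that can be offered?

Information budget: (908 − 150)/210 = 3.6095 bits, so n ≤ 2^3.6095 = 12.206 → at most 12.

12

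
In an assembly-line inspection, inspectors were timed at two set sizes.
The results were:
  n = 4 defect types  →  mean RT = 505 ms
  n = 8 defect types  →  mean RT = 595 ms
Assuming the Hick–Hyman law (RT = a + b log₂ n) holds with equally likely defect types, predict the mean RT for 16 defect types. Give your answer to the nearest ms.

685 ms

With log₂ n on the abscissa the relation is linear; from the two conditions:
  b = (595 − 505) / (log₂ 8 − log₂ 4) = 90 / (3 − 2) = 90 ms/bit
  a = 505 − 90 × 2 = 325 ms
Then RT(16) = 325 + 90 × log₂ 16 = 325 + 90 × 4 ≈ 685.000 ms.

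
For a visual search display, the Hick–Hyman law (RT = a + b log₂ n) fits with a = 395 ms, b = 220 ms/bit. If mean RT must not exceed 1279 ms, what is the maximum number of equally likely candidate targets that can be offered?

16

220·log₂ n ≤ 1279 − 395 = 884, giving log₂ n ≤ 4.0182 and n ≤ 16.203. The largest whole number is 16.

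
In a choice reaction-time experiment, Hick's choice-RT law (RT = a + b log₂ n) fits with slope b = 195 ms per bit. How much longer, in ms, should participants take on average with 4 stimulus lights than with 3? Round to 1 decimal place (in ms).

Only the slope matters, since a is common to both: ΔRT = b·log₂(n₂/n₁).
log₂(4) − log₂(3) = 2 − 1.5850 = 0.4150.
ΔRT = 195 × 0.4150 = 80.932 ms.

80.9 ms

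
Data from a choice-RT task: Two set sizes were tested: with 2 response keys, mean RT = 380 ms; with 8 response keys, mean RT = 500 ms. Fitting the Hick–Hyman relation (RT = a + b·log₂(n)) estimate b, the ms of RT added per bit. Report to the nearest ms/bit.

The slope on a log₂ axis is (500 − 380) / (3 − 1) = 60 ms/bit.

60 ms/bit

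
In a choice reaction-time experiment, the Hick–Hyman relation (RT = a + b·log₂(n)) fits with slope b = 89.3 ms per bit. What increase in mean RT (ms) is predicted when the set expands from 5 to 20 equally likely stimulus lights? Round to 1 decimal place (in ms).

178.6 ms

Only the slope matters, since a is common to both: ΔRT = b·log₂(n₂/n₁).
log₂(20) − log₂(5) = log₂(20/5) = log₂(4) = 2.
ΔRT = 89.3 × 2.0000 = 178.600 ms.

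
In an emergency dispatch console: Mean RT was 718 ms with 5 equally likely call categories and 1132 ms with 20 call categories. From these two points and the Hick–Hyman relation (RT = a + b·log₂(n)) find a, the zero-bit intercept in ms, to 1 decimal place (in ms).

b = (RT₂ − RT₁)/(log₂ n₂ − log₂ n₁) = (1132 − 718)/(4.3219 − 2.3219) = 207.000 ms/bit.
Intercept: a = 718 − 207.000·log₂(5) = 237.361 ms.

237.4 ms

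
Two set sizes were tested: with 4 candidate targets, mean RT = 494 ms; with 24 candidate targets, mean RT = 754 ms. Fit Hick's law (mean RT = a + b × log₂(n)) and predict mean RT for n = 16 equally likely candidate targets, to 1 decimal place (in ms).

695.2 ms

Fit slope and intercept:
  b = (754 − 494) / (log₂ 24 − log₂ 4) = 260 / (4.5850 − 2) = 100.582 ms/bit
  a = 494 − 100.582 × 2 = 292.837 ms
Then RT(16) = 292.837 + 100.582 × log₂ 16 = 292.837 + 100.582 × 4 ≈ 695.163 ms.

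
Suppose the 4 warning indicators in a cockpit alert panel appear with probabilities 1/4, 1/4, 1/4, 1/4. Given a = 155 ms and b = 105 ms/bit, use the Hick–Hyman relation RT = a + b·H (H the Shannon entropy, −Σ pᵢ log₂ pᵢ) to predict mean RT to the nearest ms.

365 ms

Each term −pᵢ log₂ pᵢ: 0.25·2 + 0.25·2 + 0.25·2 + 0.25·2; summed, H = 2.000 bits.
Mean RT = a + bH = 155 + 105·2.000 = 365.00 ms.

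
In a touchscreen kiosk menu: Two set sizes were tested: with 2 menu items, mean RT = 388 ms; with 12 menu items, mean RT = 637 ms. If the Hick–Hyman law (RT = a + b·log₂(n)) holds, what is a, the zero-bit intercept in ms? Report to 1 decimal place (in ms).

291.7 ms

The slope on a log₂ axis is (637 − 388) / (3.5850 − 1) = 96.326 ms/bit.
Intercept: a = 388 − 96.326·log₂(2) = 291.674 ms.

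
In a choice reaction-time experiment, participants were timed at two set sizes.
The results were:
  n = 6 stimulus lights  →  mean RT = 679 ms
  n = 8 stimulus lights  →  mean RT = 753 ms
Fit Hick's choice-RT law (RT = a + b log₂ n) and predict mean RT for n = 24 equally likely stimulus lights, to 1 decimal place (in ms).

1035.6 ms

Fit slope and intercept:
  b = (753 − 679) / (log₂ 8 − log₂ 6) = 74 / (3 − 2.5850) = 178.297 ms/bit
  a = 679 − 178.297 × 2.5850 = 218.109 ms
Then RT(24) = 218.109 + 178.297 × log₂ 24 = 218.109 + 178.297 × 4.5850 ≈ 1035.594 ms.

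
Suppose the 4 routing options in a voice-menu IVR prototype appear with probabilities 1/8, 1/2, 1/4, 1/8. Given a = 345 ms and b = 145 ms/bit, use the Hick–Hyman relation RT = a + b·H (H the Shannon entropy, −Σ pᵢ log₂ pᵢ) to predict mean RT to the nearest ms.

H = −Σ pᵢ log₂ pᵢ = 0.125·3 + 0.5·1 + 0.25·2 + 0.125·3 = 1.750 bits.
RT = 345 + 145 × 1.750 = 598.75 ms.

599 ms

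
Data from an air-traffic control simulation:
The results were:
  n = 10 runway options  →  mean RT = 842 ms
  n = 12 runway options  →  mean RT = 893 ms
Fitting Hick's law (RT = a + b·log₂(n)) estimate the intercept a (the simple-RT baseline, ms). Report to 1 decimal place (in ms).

197.9 ms

b = (RT₂ − RT₁)/(log₂ n₂ − log₂ n₁) = (893 − 842)/(3.5850 − 3.3219) = 193.891 ms/bit.
a = RT₁ − b·log₂ n₁ = 842 − 193.891 × 3.3219 = 197.908 ms.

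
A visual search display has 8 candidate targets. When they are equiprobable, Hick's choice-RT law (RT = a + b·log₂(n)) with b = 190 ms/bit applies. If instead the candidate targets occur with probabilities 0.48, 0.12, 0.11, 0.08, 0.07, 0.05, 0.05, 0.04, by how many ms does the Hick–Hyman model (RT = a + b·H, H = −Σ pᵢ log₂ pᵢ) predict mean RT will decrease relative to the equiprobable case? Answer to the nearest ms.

The RT saving is b·ΔH. Equiprobable H₀ = log₂(8) = 3.0000 bits; with the given probabilities H = 2.4036 bits.
b·(H₀ − H) = 190 × (3.0000 − 2.4036) = 113.31 ms.

113 ms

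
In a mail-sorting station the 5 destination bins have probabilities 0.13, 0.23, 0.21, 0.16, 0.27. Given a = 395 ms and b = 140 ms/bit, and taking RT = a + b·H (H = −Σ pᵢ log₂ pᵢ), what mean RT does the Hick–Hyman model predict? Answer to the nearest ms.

714 ms

H = 0.13·log₂(1/0.13) + 0.23·log₂(1/0.23) + 0.21·log₂(1/0.21) + 0.16·log₂(1/0.16) + 0.27·log₂(1/0.27) = 2.2762 bits.
RT = 395 + 140 × 2.2762 = 713.66 ms.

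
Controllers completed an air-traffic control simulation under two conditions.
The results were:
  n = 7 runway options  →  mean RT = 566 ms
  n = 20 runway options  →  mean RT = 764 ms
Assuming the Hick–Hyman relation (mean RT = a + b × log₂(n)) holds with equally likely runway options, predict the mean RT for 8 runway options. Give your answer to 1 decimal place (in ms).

591.2 ms

Fit slope and intercept:
  b = (764 − 566) / (log₂ 20 − log₂ 7) = 198 / (4.3219 − 2.8074) = 130.730 ms/bit
  a = 566 − 130.730 × 2.8074 = 198.995 ms
Then RT(8) = 198.995 + 130.730 × log₂ 8 = 198.995 + 130.730 × 3 ≈ 591.184 ms.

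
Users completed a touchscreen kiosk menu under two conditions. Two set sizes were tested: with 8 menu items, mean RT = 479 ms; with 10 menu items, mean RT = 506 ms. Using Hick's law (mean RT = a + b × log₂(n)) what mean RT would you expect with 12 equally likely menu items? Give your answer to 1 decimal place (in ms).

RT is linear in log₂ n, so two points fix the line:
  b = (506 − 479) / (log₂ 10 − log₂ 8) = 27 / (3.3219 − 3) = 83.870 ms/bit
  a = 479 − 83.870 × 3 = 227.391 ms
Then RT(12) = 227.391 + 83.870 × log₂ 12 = 227.391 + 83.870 × 3.5850 ≈ 528.061 ms.

528.1 ms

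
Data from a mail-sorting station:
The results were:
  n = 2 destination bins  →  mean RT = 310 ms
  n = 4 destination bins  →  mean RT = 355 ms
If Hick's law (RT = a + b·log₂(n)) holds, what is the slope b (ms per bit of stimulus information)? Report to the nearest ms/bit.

45 ms/bit

b = (RT₂ − RT₁)/(log₂ n₂ − log₂ n₁) = (355 − 310)/(2 − 1) = 45 ms/bit.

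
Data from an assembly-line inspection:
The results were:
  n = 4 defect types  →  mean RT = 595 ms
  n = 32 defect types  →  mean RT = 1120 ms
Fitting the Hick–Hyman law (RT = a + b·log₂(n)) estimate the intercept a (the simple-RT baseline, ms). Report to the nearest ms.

245 ms

b = (RT₂ − RT₁)/(log₂ n₂ − log₂ n₁) = (1120 − 595)/(5 − 2) = 175 ms/bit.
a = RT₁ − b·log₂ n₁ = 595 − 175 × 2 = 245.000 ms.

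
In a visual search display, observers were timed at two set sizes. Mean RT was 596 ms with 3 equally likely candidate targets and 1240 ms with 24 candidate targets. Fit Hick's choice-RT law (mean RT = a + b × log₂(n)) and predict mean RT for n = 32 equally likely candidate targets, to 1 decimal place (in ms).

RT is linear in log₂ n, so two points fix the line:
  b = (1240 − 596) / (log₂ 24 − log₂ 3) = 644 / (4.5850 − 1.5850) = 214.667 ms/bit
  a = 596 − 214.667 × 1.5850 = 255.761 ms
Then RT(32) = 255.761 + 214.667 × log₂ 32 = 255.761 + 214.667 × 5 ≈ 1329.095 ms.

1329.1 ms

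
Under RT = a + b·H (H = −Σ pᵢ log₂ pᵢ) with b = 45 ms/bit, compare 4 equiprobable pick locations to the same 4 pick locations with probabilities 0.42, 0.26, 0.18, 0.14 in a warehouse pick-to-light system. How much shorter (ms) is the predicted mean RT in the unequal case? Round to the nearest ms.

Equiprobable entropy H₀ = log₂ 4 = 2.0000 bits.
Skewed entropy H = −Σ pᵢ log₂ pᵢ = 1.8734 bits.
ΔRT = b·(H₀ − H) = 45 × 0.1266 = 5.70 ms.

6 ms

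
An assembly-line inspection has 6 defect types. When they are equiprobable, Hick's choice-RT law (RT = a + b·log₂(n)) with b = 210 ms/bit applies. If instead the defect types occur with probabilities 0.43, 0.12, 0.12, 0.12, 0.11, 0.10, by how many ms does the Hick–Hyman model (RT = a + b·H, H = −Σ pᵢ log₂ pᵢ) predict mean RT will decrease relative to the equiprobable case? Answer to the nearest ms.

58 ms

The RT saving is b·ΔH. Equiprobable H₀ = log₂(6) = 2.5850 bits; with the given probabilities H = 2.3072 bits.
b·(H₀ − H) = 210 × (2.5850 − 2.3072) = 58.32 ms.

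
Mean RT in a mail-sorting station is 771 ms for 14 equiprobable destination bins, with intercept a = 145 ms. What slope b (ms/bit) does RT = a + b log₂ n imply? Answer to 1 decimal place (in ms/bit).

b = (771 − 145) / log₂(14) = 626 / 3.8074 = 164.419 ms/bit.

164.4 ms/bit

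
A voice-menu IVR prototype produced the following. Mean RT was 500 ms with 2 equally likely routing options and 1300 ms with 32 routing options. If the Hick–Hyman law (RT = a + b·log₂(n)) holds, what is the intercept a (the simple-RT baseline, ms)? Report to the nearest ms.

300 ms

b = (RT₂ − RT₁)/(log₂ n₂ − log₂ n₁) = (1300 − 500)/(5 − 1) = 200 ms/bit.
a = RT₁ − b·log₂ n₁ = 500 − 200 × 1 = 300.000 ms.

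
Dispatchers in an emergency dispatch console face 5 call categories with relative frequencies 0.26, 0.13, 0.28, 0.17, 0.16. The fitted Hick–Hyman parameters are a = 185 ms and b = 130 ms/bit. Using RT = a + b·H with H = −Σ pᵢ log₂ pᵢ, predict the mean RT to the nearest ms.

479 ms

H = 0.26·log₂(1/0.26) + 0.13·log₂(1/0.13) + 0.28·log₂(1/0.28) + 0.17·log₂(1/0.17) + 0.16·log₂(1/0.16) = 2.2598 bits.
RT = 185 + 130 × 2.2598 = 478.77 ms.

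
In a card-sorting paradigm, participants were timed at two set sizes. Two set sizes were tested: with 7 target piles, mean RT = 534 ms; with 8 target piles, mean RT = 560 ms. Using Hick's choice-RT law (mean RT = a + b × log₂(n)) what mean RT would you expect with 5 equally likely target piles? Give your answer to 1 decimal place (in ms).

468.5 ms

Fit slope and intercept:
  b = (560 − 534) / (log₂ 8 − log₂ 7) = 26 / (3 − 2.8074) = 134.963 ms/bit
  a = 534 − 134.963 × 2.8074 = 155.110 ms
Then RT(5) = 155.110 + 134.963 × log₂ 5 = 155.110 + 134.963 × 2.3219 ≈ 468.485 ms.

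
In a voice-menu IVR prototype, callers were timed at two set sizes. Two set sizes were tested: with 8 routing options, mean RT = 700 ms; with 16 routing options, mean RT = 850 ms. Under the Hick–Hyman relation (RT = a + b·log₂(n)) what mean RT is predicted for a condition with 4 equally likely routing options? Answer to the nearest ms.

550 ms

Solve the two-equation system in a and b:
  b = (850 − 700) / (log₂ 16 − log₂ 8) = 150 / (4 − 3) = 150 ms/bit
  a = 700 − 150 × 3 = 250 ms
Then RT(4) = 250 + 150 × log₂ 4 = 250 + 150 × 2 ≈ 550.000 ms.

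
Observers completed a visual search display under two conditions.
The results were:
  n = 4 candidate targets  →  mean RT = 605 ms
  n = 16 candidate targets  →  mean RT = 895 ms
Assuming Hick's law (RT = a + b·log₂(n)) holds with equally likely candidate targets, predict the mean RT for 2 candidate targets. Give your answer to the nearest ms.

With log₂ n on the abscissa the relation is linear; from the two conditions:
  b = (895 − 605) / (log₂ 16 − log₂ 4) = 290 / (4 − 2) = 145 ms/bit
  a = 605 − 145 × 2 = 315 ms
Then RT(2) = 315 + 145 × log₂ 2 = 315 + 145 × 1 ≈ 460.000 ms.

460 ms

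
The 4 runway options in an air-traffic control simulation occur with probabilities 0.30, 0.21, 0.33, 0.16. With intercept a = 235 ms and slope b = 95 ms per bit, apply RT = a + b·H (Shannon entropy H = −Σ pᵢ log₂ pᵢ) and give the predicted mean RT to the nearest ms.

H = 0.30·log₂(1/0.30) + 0.21·log₂(1/0.21) + 0.33·log₂(1/0.33) + 0.16·log₂(1/0.16) = 1.9448 bits.
RT = 235 + 95 × 1.9448 = 419.75 ms.

420 ms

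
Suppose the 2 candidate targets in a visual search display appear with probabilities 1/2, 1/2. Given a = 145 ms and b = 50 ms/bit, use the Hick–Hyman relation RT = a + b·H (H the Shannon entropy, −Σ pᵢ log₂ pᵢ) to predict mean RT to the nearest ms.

Each term −pᵢ log₂ pᵢ: 0.5·1 + 0.5·1; summed, H = 1.000 bits.
Mean RT = a + bH = 145 + 50·1.000 = 195.00 ms.

195 ms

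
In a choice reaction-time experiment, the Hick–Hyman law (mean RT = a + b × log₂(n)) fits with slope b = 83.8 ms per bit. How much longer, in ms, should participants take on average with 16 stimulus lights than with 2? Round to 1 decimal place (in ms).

251.4 ms

ΔRT = (a + b log₂ n₂) − (a + b log₂ n₁) = b·(log₂ n₂ − log₂ n₁).
log₂(16) − log₂(2) = log₂(16/2) = log₂(8) = 3.
ΔRT = 83.8 × 3.0000 = 251.400 ms.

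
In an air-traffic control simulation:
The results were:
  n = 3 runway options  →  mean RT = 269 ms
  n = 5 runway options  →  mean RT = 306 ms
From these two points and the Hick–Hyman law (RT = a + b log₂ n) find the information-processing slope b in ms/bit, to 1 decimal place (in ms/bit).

50.2 ms/bit

The slope on a log₂ axis is (306 − 269) / (2.3219 − 1.5850) = 50.206 ms/bit.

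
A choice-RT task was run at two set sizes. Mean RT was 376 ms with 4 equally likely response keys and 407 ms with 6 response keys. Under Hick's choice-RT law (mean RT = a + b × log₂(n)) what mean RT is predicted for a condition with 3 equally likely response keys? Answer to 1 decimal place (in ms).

354.0 ms

With log₂ n on the abscissa the relation is linear; from the two conditions:
  b = (407 − 376) / (log₂ 6 − log₂ 4) = 31 / (2.5850 − 2) = 52.995 ms/bit
  a = 376 − 52.995 × 2 = 270.010 ms
Then RT(3) = 270.010 + 52.995 × log₂ 3 = 270.010 + 52.995 × 1.5850 ≈ 354.005 ms.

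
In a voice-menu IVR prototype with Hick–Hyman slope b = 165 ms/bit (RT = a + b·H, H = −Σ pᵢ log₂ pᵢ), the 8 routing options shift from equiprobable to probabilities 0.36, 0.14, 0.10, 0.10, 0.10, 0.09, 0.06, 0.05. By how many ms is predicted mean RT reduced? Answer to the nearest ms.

50 ms

The RT saving is b·ΔH. Equiprobable H₀ = log₂(8) = 3.0000 bits; with the given probabilities H = 2.6966 bits.
b·(H₀ − H) = 165 × (3.0000 − 2.6966) = 50.06 ms.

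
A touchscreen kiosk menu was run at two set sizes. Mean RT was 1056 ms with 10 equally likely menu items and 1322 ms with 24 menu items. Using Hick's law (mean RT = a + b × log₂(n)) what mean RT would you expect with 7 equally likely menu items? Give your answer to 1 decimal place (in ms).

947.6 ms

Fit slope and intercept:
  b = (1322 − 1056) / (log₂ 24 − log₂ 10) = 266 / (4.5850 − 3.3219) = 210.604 ms/bit
  a = 1056 − 210.604 × 3.3219 = 356.389 ms
Then RT(7) = 356.389 + 210.604 × log₂ 7 = 356.389 + 210.604 × 2.8074 ≈ 947.629 ms.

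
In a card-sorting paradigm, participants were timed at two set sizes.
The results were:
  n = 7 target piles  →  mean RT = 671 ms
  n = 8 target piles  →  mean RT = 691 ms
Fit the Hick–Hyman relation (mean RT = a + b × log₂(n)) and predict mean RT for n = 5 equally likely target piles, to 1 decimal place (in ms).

Fit slope and intercept:
  b = (691 − 671) / (log₂ 8 − log₂ 7) = 20 / (3 − 2.8074) = 103.818 ms/bit
  a = 671 − 103.818 × 2.8074 = 379.546 ms
Then RT(5) = 379.546 + 103.818 × log₂ 5 = 379.546 + 103.818 × 2.3219 ≈ 620.604 ms.

620.6 ms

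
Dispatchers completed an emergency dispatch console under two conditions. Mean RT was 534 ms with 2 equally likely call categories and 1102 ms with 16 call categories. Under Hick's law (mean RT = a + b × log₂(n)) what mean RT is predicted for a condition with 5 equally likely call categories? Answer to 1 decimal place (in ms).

With log₂ n on the abscissa the relation is linear; from the two conditions:
  b = (1102 − 534) / (log₂ 16 − log₂ 2) = 568 / (4 − 1) = 189.333 ms/bit
  a = 534 − 189.333 × 1 = 344.667 ms
Then RT(5) = 344.667 + 189.333 × log₂ 5 = 344.667 + 189.333 × 2.3219 ≈ 784.285 ms.

784.3 ms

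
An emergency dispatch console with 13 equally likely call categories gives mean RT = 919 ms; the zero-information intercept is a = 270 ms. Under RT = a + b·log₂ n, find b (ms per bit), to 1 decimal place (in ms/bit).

b = (919 − 270) / log₂(13) = 649 / 3.7004 = 175.385 ms/bit.

175.4 ms/bit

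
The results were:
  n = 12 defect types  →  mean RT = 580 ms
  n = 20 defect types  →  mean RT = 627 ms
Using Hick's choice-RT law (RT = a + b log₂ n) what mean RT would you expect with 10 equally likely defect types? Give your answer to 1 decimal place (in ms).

563.2 ms

Solve the two-equation system in a and b:
  b = (627 − 580) / (log₂ 20 − log₂ 12) = 47 / (4.3219 − 3.5850) = 63.775 ms/bit
  a = 580 − 63.775 × 3.5850 = 351.369 ms
Then RT(10) = 351.369 + 63.775 × log₂ 10 = 351.369 + 63.775 × 3.3219 ≈ 563.225 ms.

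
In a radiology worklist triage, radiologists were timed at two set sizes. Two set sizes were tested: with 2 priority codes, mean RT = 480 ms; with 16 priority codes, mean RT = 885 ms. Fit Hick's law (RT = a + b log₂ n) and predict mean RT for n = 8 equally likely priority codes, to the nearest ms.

Solve the two-equation system in a and b:
  b = (885 − 480) / (log₂ 16 − log₂ 2) = 405 / (4 − 1) = 135 ms/bit
  a = 480 − 135 × 1 = 345 ms
Then RT(8) = 345 + 135 × log₂ 8 = 345 + 135 × 3 ≈ 750.000 ms.

750 ms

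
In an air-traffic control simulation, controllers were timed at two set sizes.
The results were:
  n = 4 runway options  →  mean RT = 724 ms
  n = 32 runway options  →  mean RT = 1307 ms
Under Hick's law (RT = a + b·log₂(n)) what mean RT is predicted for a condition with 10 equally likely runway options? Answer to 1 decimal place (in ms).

With log₂ n on the abscissa the relation is linear; from the two conditions:
  b = (1307 − 724) / (log₂ 32 − log₂ 4) = 583 / (5 − 2) = 194.333 ms/bit
  a = 724 − 194.333 × 2 = 335.333 ms
Then RT(10) = 335.333 + 194.333 × log₂ 10 = 335.333 + 194.333 × 3.3219 ≈ 980.895 ms.

980.9 ms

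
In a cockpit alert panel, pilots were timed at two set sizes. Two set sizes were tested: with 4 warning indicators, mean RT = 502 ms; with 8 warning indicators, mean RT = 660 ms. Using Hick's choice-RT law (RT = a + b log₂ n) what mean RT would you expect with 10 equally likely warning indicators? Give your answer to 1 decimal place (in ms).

Solve the two-equation system in a and b:
  b = (660 − 502) / (log₂ 8 − log₂ 4) = 158 / (3 − 2) = 158.000 ms/bit
  a = 502 − 158.000 × 2 = 186.000 ms
Then RT(10) = 186.000 + 158.000 × log₂ 10 = 186.000 + 158.000 × 3.3219 ≈ 710.865 ms.

710.9 ms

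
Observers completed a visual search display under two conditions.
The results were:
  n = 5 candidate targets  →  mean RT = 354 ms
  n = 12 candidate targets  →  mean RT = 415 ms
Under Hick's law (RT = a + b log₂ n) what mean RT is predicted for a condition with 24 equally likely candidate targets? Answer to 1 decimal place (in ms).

463.3 ms

RT is linear in log₂ n, so two points fix the line:
  b = (415 − 354) / (log₂ 12 − log₂ 5) = 61 / (3.5850 − 2.3219) = 48.296 ms/bit
  a = 354 − 48.296 × 2.3219 = 241.859 ms
Then RT(24) = 241.859 + 48.296 × log₂ 24 = 241.859 + 48.296 × 4.5850 ≈ 463.296 ms.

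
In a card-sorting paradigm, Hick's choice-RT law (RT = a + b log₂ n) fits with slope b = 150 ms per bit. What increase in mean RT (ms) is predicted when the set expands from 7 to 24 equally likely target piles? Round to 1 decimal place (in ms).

The intercept a cancels: ΔRT = b·(log₂ n₂ − log₂ n₁) = b·log₂(n₂/n₁).
log₂(24) − log₂(7) = 4.5850 − 2.8074 = 1.7776.
ΔRT = 150 × 1.7776 = 266.641 ms.

266.6 ms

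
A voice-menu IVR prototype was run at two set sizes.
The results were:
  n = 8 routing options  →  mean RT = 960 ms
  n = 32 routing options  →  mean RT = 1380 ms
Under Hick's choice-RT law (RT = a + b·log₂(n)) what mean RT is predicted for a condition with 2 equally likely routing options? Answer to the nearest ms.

With log₂ n on the abscissa the relation is linear; from the two conditions:
  b = (1380 − 960) / (log₂ 32 − log₂ 8) = 420 / (5 − 3) = 210 ms/bit
  a = 960 − 210 × 3 = 330 ms
Then RT(2) = 330 + 210 × log₂ 2 = 330 + 210 × 1 ≈ 540.000 ms.

540 ms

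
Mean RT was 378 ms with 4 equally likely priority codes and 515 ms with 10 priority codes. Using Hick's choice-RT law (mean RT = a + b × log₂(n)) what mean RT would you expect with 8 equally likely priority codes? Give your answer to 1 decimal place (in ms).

481.6 ms

Fit slope and intercept:
  b = (515 − 378) / (log₂ 10 − log₂ 4) = 137 / (3.3219 − 2) = 103.636 ms/bit
  a = 378 − 103.636 × 2 = 170.727 ms
Then RT(8) = 170.727 + 103.636 × log₂ 8 = 170.727 + 103.636 × 3 ≈ 481.636 ms.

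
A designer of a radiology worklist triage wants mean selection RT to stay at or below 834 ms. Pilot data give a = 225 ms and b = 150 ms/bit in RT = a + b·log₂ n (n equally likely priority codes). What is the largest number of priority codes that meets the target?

16

Set 225 + 150·log₂ n ≤ 834 → log₂ n ≤ (834 − 225)/150 = 4.0600.
So n ≤ 2^4.0600 = 16.679; the largest integer n is 16.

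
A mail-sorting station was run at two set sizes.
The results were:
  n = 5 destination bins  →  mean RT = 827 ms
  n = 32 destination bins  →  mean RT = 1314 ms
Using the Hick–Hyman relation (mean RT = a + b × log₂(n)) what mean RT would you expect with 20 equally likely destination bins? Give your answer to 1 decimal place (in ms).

1190.7 ms

Solve the two-equation system in a and b:
  b = (1314 − 827) / (log₂ 32 − log₂ 5) = 487 / (5 − 2.3219) = 181.847 ms/bit
  a = 827 − 181.847 × 2.3219 = 404.764 ms
Then RT(20) = 404.764 + 181.847 × log₂ 20 = 404.764 + 181.847 × 4.3219 ≈ 1190.694 ms.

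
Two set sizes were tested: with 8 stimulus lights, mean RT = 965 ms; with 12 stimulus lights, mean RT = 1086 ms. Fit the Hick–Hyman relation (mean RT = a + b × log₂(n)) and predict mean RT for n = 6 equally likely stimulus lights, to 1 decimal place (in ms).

879.1 ms

Solve the two-equation system in a and b:
  b = (1086 − 965) / (log₂ 12 − log₂ 8) = 121 / (3.5850 − 3) = 206.851 ms/bit
  a = 965 − 206.851 × 3 = 344.447 ms
Then RT(6) = 344.447 + 206.851 × log₂ 6 = 344.447 + 206.851 × 2.5850 ≈ 879.149 ms.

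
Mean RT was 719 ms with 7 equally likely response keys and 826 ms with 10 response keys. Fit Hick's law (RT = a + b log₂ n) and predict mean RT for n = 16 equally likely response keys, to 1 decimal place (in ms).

With log₂ n on the abscissa the relation is linear; from the two conditions:
  b = (826 − 719) / (log₂ 10 − log₂ 7) = 107 / (3.3219 − 2.8074) = 207.939 ms/bit
  a = 719 − 207.939 × 2.8074 = 135.241 ms
Then RT(16) = 135.241 + 207.939 × log₂ 16 = 135.241 + 207.939 × 4 ≈ 966.998 ms.

967.0 ms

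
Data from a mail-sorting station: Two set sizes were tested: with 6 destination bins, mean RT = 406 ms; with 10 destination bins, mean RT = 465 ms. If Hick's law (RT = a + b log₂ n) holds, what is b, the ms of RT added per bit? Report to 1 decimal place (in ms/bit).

The slope on a log₂ axis is (465 − 406) / (3.3219 − 2.5850) = 80.058 ms/bit.

80.1 ms/bit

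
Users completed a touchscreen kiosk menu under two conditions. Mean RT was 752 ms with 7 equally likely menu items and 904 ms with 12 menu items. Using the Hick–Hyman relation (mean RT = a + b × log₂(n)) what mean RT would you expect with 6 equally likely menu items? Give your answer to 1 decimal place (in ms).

708.5 ms

Solve the two-equation system in a and b:
  b = (904 − 752) / (log₂ 12 − log₂ 7) = 152 / (3.5850 − 2.8074) = 195.471 ms/bit
  a = 752 − 195.471 × 2.8074 = 203.243 ms
Then RT(6) = 203.243 + 195.471 × log₂ 6 = 203.243 + 195.471 × 2.5850 ≈ 708.529 ms.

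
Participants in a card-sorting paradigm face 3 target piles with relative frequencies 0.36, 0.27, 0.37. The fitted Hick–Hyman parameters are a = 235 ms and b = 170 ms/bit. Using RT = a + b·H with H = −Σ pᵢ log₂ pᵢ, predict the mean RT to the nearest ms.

Entropy contributions −pᵢ log₂ pᵢ: 0.5306, 0.5100, 0.5307; sum H = 1.5714 bits.
RT = a + bH = 235 + 170·1.5714 = 502.13 ms.

502 ms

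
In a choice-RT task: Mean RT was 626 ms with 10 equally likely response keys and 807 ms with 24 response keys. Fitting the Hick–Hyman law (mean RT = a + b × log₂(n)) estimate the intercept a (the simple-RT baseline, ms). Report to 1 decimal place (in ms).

149.9 ms

b = (RT₂ − RT₁)/(log₂ n₂ − log₂ n₁) = (807 − 626)/(4.5850 − 3.3219) = 143.306 ms/bit.
a = RT₁ − b·log₂ n₁ = 626 − 143.306 × 3.3219 = 149.949 ms.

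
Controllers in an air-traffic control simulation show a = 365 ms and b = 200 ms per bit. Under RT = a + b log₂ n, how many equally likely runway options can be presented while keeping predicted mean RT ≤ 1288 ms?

24

200·log₂ n ≤ 1288 − 365 = 923, giving log₂ n ≤ 4.6150 and n ≤ 24.505. The largest whole number is 24.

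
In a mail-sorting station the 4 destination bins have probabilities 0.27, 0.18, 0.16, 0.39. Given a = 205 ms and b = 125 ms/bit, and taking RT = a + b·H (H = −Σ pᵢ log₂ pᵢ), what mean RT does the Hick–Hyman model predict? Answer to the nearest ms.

Entropy contributions −pᵢ log₂ pᵢ: 0.5100, 0.4453, 0.4230, 0.5298; sum H = 1.9081 bits.
RT = a + bH = 205 + 125·1.9081 = 443.52 ms.

444 ms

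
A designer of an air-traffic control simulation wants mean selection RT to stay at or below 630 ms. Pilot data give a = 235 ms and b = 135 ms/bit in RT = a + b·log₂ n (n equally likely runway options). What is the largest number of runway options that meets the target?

7

Set 235 + 135·log₂ n ≤ 630 → log₂ n ≤ (630 − 235)/135 = 2.9259.
So n ≤ 2^2.9259 = 7.600; the largest integer n is 7.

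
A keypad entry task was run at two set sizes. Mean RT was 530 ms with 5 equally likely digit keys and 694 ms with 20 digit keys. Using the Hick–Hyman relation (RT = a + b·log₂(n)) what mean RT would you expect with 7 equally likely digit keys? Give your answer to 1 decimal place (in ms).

569.8 ms

With log₂ n on the abscissa the relation is linear; from the two conditions:
  b = (694 − 530) / (log₂ 20 − log₂ 5) = 164 / (4.3219 − 2.3219) = 82.000 ms/bit
  a = 530 − 82.000 × 2.3219 = 339.602 ms
Then RT(7) = 339.602 + 82.000 × log₂ 7 = 339.602 + 82.000 × 2.8074 ≈ 569.805 ms.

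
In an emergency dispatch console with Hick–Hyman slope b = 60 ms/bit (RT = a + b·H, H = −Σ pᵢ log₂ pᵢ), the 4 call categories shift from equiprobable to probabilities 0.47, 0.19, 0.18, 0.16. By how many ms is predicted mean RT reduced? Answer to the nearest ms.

10 ms

The RT saving is b·ΔH. Equiprobable H₀ = log₂(4) = 2.0000 bits; with the given probabilities H = 1.8355 bits.
b·(H₀ − H) = 60 × (2.0000 − 1.8355) = 9.87 ms.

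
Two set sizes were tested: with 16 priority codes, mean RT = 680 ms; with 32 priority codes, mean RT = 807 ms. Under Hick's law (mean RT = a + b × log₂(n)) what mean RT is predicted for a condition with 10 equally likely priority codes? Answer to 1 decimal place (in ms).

Solve the two-equation system in a and b:
  b = (807 − 680) / (log₂ 32 − log₂ 16) = 127 / (5 − 4) = 127.000 ms/bit
  a = 680 − 127.000 × 4 = 172.000 ms
Then RT(10) = 172.000 + 127.000 × log₂ 10 = 172.000 + 127.000 × 3.3219 ≈ 593.885 ms.

593.9 ms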